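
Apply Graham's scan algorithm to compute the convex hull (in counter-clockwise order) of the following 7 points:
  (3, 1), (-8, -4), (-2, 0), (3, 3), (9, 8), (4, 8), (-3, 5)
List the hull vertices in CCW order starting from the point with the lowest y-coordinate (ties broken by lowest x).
Hull (CCW) = [(-8, -4), (3, 1), (9, 8), (4, 8), (-3, 5)]

Graham scan procedure:
  1. Find the pivot p₀ = point with lowest y (tie → lowest x): (-8, -4).
  2. Sort the remaining points by polar angle around p₀.
  3. Walk through sorted points, maintaining a stack; pop the top while the last three entries make a non-left turn (cross product ≤ 0).
  4. Final stack is the convex hull in CCW order: (-8, -4), (3, 1), (9, 8), (4, 8), (-3, 5).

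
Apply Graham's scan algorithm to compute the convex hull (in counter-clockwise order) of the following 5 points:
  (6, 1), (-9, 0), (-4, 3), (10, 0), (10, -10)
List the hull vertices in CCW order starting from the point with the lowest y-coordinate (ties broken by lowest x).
Hull (CCW) = [(10, -10), (10, 0), (6, 1), (-4, 3), (-9, 0)]

Graham scan procedure:
  1. Find the pivot p₀ = point with lowest y (tie → lowest x): (10, -10).
  2. Sort the remaining points by polar angle around p₀.
  3. Walk through sorted points, maintaining a stack; pop the top while the last three entries make a non-left turn (cross product ≤ 0).
  4. Final stack is the convex hull in CCW order: (10, -10), (10, 0), (6, 1), (-4, 3), (-9, 0).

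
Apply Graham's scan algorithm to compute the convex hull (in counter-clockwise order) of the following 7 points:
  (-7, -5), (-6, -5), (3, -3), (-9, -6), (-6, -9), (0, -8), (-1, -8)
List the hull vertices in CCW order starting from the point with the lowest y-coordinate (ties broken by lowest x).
Hull (CCW) = [(-6, -9), (0, -8), (3, -3), (-7, -5), (-9, -6)]

Graham scan procedure:
  1. Find the pivot p₀ = point with lowest y (tie → lowest x): (-6, -9).
  2. Sort the remaining points by polar angle around p₀.
  3. Walk through sorted points, maintaining a stack; pop the top while the last three entries make a non-left turn (cross product ≤ 0).
  4. Final stack is the convex hull in CCW order: (-6, -9), (0, -8), (3, -3), (-7, -5), (-9, -6).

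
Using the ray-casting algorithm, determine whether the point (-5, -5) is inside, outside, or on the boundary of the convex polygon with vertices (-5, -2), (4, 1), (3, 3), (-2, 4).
The point (-5, -5) lies strictly outside the polygon

Cast a horizontal ray to the right from the query point and count how many polygon edges it crosses (each edge strictly once or zero times, handled with the usual half-open convention). 
Parity of crossings → even ⇒ outside.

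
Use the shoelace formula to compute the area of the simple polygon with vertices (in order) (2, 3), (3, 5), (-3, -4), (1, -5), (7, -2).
Area = 81/2

Shoelace formula: Area = (1/2) |Σ_i (x_i · y_{i+1} − x_{i+1} · y_i)| (indices mod n). Compute each cross term:
  (2)(5) − (3)(3) = 1
  (3)(-4) − (-3)(5) = 3
  (-3)(-5) − (1)(-4) = 19
  (1)(-2) − (7)(-5) = 33
  (7)(3) − (2)(-2) = 25
Sum = 81, so (signed) Area = 81/2 = 81/2, |Area| = 81/2.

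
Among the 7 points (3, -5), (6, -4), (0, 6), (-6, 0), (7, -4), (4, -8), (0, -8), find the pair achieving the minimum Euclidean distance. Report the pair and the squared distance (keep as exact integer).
Pair = ((6, -4), (7, -4)); squared distance = 1

Compute all C(7, 2) = 21 pairwise squared distances (x_i − x_j)² + (y_i − y_j)². The minimum is 1, attained by the pair ((6, -4), (7, -4)).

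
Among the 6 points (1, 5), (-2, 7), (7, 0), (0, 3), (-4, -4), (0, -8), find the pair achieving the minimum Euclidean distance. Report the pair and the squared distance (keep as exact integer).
Pair = ((1, 5), (0, 3)); squared distance = 5

Compute all C(6, 2) = 15 pairwise squared distances (x_i − x_j)² + (y_i − y_j)². The minimum is 5, attained by the pair ((1, 5), (0, 3)).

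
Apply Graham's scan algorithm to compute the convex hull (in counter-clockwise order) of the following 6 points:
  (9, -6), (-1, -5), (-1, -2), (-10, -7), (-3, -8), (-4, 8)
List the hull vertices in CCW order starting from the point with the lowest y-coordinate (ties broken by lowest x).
Hull (CCW) = [(-3, -8), (9, -6), (-4, 8), (-10, -7)]

Graham scan procedure:
  1. Find the pivot p₀ = point with lowest y (tie → lowest x): (-3, -8).
  2. Sort the remaining points by polar angle around p₀.
  3. Walk through sorted points, maintaining a stack; pop the top while the last three entries make a non-left turn (cross product ≤ 0).
  4. Final stack is the convex hull in CCW order: (-3, -8), (9, -6), (-4, 8), (-10, -7).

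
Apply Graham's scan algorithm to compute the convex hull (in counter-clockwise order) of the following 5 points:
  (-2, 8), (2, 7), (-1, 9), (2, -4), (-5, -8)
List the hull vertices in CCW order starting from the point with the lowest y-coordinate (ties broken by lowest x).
Hull (CCW) = [(-5, -8), (2, -4), (2, 7), (-1, 9), (-2, 8)]

Graham scan procedure:
  1. Find the pivot p₀ = point with lowest y (tie → lowest x): (-5, -8).
  2. Sort the remaining points by polar angle around p₀.
  3. Walk through sorted points, maintaining a stack; pop the top while the last three entries make a non-left turn (cross product ≤ 0).
  4. Final stack is the convex hull in CCW order: (-5, -8), (2, -4), (2, 7), (-1, 9), (-2, 8).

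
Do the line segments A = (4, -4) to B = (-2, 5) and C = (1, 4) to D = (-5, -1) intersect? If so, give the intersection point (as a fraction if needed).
Yes; intersection at (-1/2, 11/4) (t = 3/4 on AB, s = 1/4 on CD)

Parametrize AB as A + t(B − A) = (4 + -6 t, -4 + 9 t) and CD as C + s(D − C) = (1 + -6 s, 4 + -5 s). Solve the linear system for (t, s). Determinant = -84 ≠ 0, so a unique intersection of the containing lines exists. Solution: t = 3/4, s = 1/4 — both in [0, 1], so the segments cross. Intersection point: (-1/2, 11/4).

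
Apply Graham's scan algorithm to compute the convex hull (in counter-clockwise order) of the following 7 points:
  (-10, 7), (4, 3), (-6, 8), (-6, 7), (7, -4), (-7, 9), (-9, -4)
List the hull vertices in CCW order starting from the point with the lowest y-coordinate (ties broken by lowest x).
Hull (CCW) = [(-9, -4), (7, -4), (4, 3), (-7, 9), (-10, 7)]

Graham scan procedure:
  1. Find the pivot p₀ = point with lowest y (tie → lowest x): (-9, -4).
  2. Sort the remaining points by polar angle around p₀.
  3. Walk through sorted points, maintaining a stack; pop the top while the last three entries make a non-left turn (cross product ≤ 0).
  4. Final stack is the convex hull in CCW order: (-9, -4), (7, -4), (4, 3), (-7, 9), (-10, 7).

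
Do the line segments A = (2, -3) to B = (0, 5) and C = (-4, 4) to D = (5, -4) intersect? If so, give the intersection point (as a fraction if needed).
Yes; intersection at (41/28, -6/7) (t = 15/56 on AB, s = 17/28 on CD)

Parametrize AB as A + t(B − A) = (2 + -2 t, -3 + 8 t) and CD as C + s(D − C) = (-4 + 9 s, 4 + -8 s). Solve the linear system for (t, s). Determinant = 56 ≠ 0, so a unique intersection of the containing lines exists. Solution: t = 15/56, s = 17/28 — both in [0, 1], so the segments cross. Intersection point: (41/28, -6/7).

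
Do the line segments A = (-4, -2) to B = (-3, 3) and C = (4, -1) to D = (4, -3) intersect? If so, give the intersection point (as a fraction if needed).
No (intersection of containing lines falls outside at least one segment)

Parametrize and solve: t = 8, s = -39/2. At least one of these is outside [0, 1], so the segments do not intersect.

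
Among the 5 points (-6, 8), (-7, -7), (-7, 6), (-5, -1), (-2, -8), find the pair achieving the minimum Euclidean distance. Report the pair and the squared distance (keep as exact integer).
Pair = ((-6, 8), (-7, 6)); squared distance = 5

Compute all C(5, 2) = 10 pairwise squared distances (x_i − x_j)² + (y_i − y_j)². The minimum is 5, attained by the pair ((-6, 8), (-7, 6)).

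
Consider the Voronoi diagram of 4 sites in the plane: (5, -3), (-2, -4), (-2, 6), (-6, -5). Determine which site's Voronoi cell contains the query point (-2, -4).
Nearest site = (-2, -4)

The Voronoi cell of site s contains exactly those query points closer to s than to any other site. Compute squared distances from q = (-2, -4) to each site:
  (-2 − -2)² + (-4 − -4)² = 0
  (-6 − -2)² + (-5 − -4)² = 17
  (5 − -2)² + (-3 − -4)² = 50
  (-2 − -2)² + (6 − -4)² = 100
Minimum is attained by (-2, -4), so q lies in its Voronoi cell.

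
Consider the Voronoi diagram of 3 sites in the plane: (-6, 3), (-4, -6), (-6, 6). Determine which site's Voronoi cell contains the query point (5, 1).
Nearest site = (-6, 3)

The Voronoi cell of site s contains exactly those query points closer to s than to any other site. Compute squared distances from q = (5, 1) to each site:
  (-6 − 5)² + (3 − 1)² = 125
  (-4 − 5)² + (-6 − 1)² = 130
  (-6 − 5)² + (6 − 1)² = 146
Minimum is attained by (-6, 3), so q lies in its Voronoi cell.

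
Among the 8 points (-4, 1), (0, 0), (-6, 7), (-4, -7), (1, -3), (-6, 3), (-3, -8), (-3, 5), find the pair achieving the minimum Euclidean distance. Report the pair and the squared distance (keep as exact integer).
Pair = ((-4, -7), (-3, -8)); squared distance = 2

Compute all C(8, 2) = 28 pairwise squared distances (x_i − x_j)² + (y_i − y_j)². The minimum is 2, attained by the pair ((-4, -7), (-3, -8)).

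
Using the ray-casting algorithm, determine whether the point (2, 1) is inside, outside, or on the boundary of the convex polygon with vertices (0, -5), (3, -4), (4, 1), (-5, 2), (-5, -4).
The point (2, 1) lies strictly inside the polygon

Cast a horizontal ray to the right from the query point and count how many polygon edges it crosses (each edge strictly once or zero times, handled with the usual half-open convention). 
Parity of crossings → odd ⇒ inside.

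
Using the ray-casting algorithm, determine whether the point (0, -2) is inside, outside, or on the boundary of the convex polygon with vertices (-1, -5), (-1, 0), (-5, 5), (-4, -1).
The point (0, -2) lies strictly outside the polygon

Cast a horizontal ray to the right from the query point and count how many polygon edges it crosses (each edge strictly once or zero times, handled with the usual half-open convention). 
Parity of crossings → even ⇒ outside.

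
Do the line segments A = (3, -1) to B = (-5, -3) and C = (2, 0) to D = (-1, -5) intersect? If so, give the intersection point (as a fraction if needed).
Yes; intersection at (19/17, -25/17) (t = 4/17 on AB, s = 5/17 on CD)

Parametrize AB as A + t(B − A) = (3 + -8 t, -1 + -2 t) and CD as C + s(D − C) = (2 + -3 s, 0 + -5 s). Solve the linear system for (t, s). Determinant = -34 ≠ 0, so a unique intersection of the containing lines exists. Solution: t = 4/17, s = 5/17 — both in [0, 1], so the segments cross. Intersection point: (19/17, -25/17).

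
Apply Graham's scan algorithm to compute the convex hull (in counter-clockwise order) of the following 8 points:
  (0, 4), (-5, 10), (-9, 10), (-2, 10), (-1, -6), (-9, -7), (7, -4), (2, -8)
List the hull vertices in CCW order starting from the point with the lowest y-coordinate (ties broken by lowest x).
Hull (CCW) = [(2, -8), (7, -4), (-2, 10), (-9, 10), (-9, -7)]

Graham scan procedure:
  1. Find the pivot p₀ = point with lowest y (tie → lowest x): (2, -8).
  2. Sort the remaining points by polar angle around p₀.
  3. Walk through sorted points, maintaining a stack; pop the top while the last three entries make a non-left turn (cross product ≤ 0).
  4. Final stack is the convex hull in CCW order: (2, -8), (7, -4), (-2, 10), (-9, 10), (-9, -7).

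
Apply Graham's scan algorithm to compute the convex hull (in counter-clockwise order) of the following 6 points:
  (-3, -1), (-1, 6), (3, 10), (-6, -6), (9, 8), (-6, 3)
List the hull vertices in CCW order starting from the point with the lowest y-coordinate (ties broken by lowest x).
Hull (CCW) = [(-6, -6), (9, 8), (3, 10), (-6, 3)]

Graham scan procedure:
  1. Find the pivot p₀ = point with lowest y (tie → lowest x): (-6, -6).
  2. Sort the remaining points by polar angle around p₀.
  3. Walk through sorted points, maintaining a stack; pop the top while the last three entries make a non-left turn (cross product ≤ 0).
  4. Final stack is the convex hull in CCW order: (-6, -6), (9, 8), (3, 10), (-6, 3).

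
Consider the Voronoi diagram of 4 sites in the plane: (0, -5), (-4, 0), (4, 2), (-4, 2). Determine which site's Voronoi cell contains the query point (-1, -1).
Nearest site = (-4, 0)

The Voronoi cell of site s contains exactly those query points closer to s than to any other site. Compute squared distances from q = (-1, -1) to each site:
  (-4 − -1)² + (0 − -1)² = 10
  (0 − -1)² + (-5 − -1)² = 17
  (-4 − -1)² + (2 − -1)² = 18
  (4 − -1)² + (2 − -1)² = 34
Minimum is attained by (-4, 0), so q lies in its Voronoi cell.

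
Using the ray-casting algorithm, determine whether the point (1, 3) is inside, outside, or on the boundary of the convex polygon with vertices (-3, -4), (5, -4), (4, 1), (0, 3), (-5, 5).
The point (1, 3) lies strictly outside the polygon

Cast a horizontal ray to the right from the query point and count how many polygon edges it crosses (each edge strictly once or zero times, handled with the usual half-open convention). 
Parity of crossings → even ⇒ outside.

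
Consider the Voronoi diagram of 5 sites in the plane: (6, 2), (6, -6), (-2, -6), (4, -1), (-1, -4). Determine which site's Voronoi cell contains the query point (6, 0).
Nearest site = (6, 2)

The Voronoi cell of site s contains exactly those query points closer to s than to any other site. Compute squared distances from q = (6, 0) to each site:
  (6 − 6)² + (2 − 0)² = 4
  (4 − 6)² + (-1 − 0)² = 5
  (6 − 6)² + (-6 − 0)² = 36
  (-1 − 6)² + (-4 − 0)² = 65
  (-2 − 6)² + (-6 − 0)² = 100
Minimum is attained by (6, 2), so q lies in its Voronoi cell.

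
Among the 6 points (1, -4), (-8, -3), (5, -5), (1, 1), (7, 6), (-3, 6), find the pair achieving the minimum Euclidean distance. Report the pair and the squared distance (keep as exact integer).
Pair = ((1, -4), (5, -5)); squared distance = 17

Compute all C(6, 2) = 15 pairwise squared distances (x_i − x_j)² + (y_i − y_j)². The minimum is 17, attained by the pair ((1, -4), (5, -5)).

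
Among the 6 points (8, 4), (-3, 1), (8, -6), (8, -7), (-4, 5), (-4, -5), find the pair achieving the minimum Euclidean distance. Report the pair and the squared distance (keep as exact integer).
Pair = ((8, -6), (8, -7)); squared distance = 1

Compute all C(6, 2) = 15 pairwise squared distances (x_i − x_j)² + (y_i − y_j)². The minimum is 1, attained by the pair ((8, -6), (8, -7)).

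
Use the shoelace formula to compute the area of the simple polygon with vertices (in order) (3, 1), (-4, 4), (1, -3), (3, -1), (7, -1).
Area = 23

Shoelace formula: Area = (1/2) |Σ_i (x_i · y_{i+1} − x_{i+1} · y_i)| (indices mod n). Compute each cross term:
  (3)(4) − (-4)(1) = 16
  (-4)(-3) − (1)(4) = 8
  (1)(-1) − (3)(-3) = 8
  (3)(-1) − (7)(-1) = 4
  (7)(1) − (3)(-1) = 10
Sum = 46, so (signed) Area = 46/2 = 23, |Area| = 23.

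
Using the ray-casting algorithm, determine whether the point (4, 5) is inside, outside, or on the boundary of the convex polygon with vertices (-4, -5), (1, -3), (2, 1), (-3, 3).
The point (4, 5) lies strictly outside the polygon

Cast a horizontal ray to the right from the query point and count how many polygon edges it crosses (each edge strictly once or zero times, handled with the usual half-open convention). 
Parity of crossings → even ⇒ outside.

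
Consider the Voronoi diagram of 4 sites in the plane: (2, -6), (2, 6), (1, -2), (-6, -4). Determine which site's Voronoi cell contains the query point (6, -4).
Nearest site = (2, -6)

The Voronoi cell of site s contains exactly those query points closer to s than to any other site. Compute squared distances from q = (6, -4) to each site:
  (2 − 6)² + (-6 − -4)² = 20
  (1 − 6)² + (-2 − -4)² = 29
  (2 − 6)² + (6 − -4)² = 116
  (-6 − 6)² + (-4 − -4)² = 144
Minimum is attained by (2, -6), so q lies in its Voronoi cell.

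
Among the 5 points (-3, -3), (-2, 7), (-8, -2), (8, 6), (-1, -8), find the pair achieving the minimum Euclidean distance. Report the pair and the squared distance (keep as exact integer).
Pair = ((-3, -3), (-8, -2)); squared distance = 26

Compute all C(5, 2) = 10 pairwise squared distances (x_i − x_j)² + (y_i − y_j)². The minimum is 26, attained by the pair ((-3, -3), (-8, -2)).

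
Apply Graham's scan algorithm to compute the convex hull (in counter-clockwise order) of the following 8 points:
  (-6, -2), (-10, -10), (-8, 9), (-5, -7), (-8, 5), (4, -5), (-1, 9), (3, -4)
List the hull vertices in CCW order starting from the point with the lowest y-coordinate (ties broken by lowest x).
Hull (CCW) = [(-10, -10), (4, -5), (-1, 9), (-8, 9)]

Graham scan procedure:
  1. Find the pivot p₀ = point with lowest y (tie → lowest x): (-10, -10).
  2. Sort the remaining points by polar angle around p₀.
  3. Walk through sorted points, maintaining a stack; pop the top while the last three entries make a non-left turn (cross product ≤ 0).
  4. Final stack is the convex hull in CCW order: (-10, -10), (4, -5), (-1, 9), (-8, 9).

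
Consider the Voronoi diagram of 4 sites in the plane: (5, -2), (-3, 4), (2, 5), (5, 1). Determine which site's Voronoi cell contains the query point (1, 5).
Nearest site = (2, 5)

The Voronoi cell of site s contains exactly those query points closer to s than to any other site. Compute squared distances from q = (1, 5) to each site:
  (2 − 1)² + (5 − 5)² = 1
  (-3 − 1)² + (4 − 5)² = 17
  (5 − 1)² + (1 − 5)² = 32
  (5 − 1)² + (-2 − 5)² = 65
Minimum is attained by (2, 5), so q lies in its Voronoi cell.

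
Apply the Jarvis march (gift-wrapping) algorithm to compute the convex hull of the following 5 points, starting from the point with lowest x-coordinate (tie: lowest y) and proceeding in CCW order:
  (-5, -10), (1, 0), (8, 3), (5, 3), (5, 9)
Hull (CCW) = [(-5, -10), (8, 3), (5, 9)]

Jarvis march: at each step, from the current hull vertex p, select the next vertex q as the point such that every other point lies strictly to the left of (or on) the directed line p → q. (Equivalently: for every other point r, the cross product (q − p) × (r − p) ≥ 0.)
Starting point (lowest x, tie lowest y): (-5, -10). Wrap until returning to start. Resulting hull: (-5, -10), (8, 3), (5, 9).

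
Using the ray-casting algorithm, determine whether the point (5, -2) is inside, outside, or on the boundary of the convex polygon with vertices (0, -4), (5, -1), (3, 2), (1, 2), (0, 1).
The point (5, -2) lies strictly outside the polygon

Cast a horizontal ray to the right from the query point and count how many polygon edges it crosses (each edge strictly once or zero times, handled with the usual half-open convention). 
Parity of crossings → even ⇒ outside.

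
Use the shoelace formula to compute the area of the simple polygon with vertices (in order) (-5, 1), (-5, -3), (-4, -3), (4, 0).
Area = 39/2

Shoelace formula: Area = (1/2) |Σ_i (x_i · y_{i+1} − x_{i+1} · y_i)| (indices mod n). Compute each cross term:
  (-5)(-3) − (-5)(1) = 20
  (-5)(-3) − (-4)(-3) = 3
  (-4)(0) − (4)(-3) = 12
  (4)(1) − (-5)(0) = 4
Sum = 39, so (signed) Area = 39/2 = 39/2, |Area| = 39/2.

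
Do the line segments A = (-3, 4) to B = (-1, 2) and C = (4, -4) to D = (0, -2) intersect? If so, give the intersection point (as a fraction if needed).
No (intersection of containing lines falls outside at least one segment)

Parametrize and solve: t = 9/2, s = -1/2. At least one of these is outside [0, 1], so the segments do not intersect.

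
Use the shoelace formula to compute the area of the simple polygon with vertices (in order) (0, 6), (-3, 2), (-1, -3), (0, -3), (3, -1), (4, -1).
Area = 33

Shoelace formula: Area = (1/2) |Σ_i (x_i · y_{i+1} − x_{i+1} · y_i)| (indices mod n). Compute each cross term:
  (0)(2) − (-3)(6) = 18
  (-3)(-3) − (-1)(2) = 11
  (-1)(-3) − (0)(-3) = 3
  (0)(-1) − (3)(-3) = 9
  (3)(-1) − (4)(-1) = 1
  (4)(6) − (0)(-1) = 24
Sum = 66, so (signed) Area = 66/2 = 33, |Area| = 33.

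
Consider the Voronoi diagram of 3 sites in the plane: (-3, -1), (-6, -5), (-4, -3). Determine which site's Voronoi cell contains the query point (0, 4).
Nearest site = (-3, -1)

The Voronoi cell of site s contains exactly those query points closer to s than to any other site. Compute squared distances from q = (0, 4) to each site:
  (-3 − 0)² + (-1 − 4)² = 34
  (-4 − 0)² + (-3 − 4)² = 65
  (-6 − 0)² + (-5 − 4)² = 117
Minimum is attained by (-3, -1), so q lies in its Voronoi cell.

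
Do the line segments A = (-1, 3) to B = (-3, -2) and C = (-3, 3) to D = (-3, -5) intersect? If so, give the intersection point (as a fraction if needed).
Yes; intersection at (-3, -2) (t = 1 on AB, s = 5/8 on CD)

Parametrize AB as A + t(B − A) = (-1 + -2 t, 3 + -5 t) and CD as C + s(D − C) = (-3 + 0 s, 3 + -8 s). Solve the linear system for (t, s). Determinant = -16 ≠ 0, so a unique intersection of the containing lines exists. Solution: t = 1, s = 5/8 — both in [0, 1], so the segments cross. Intersection point: (-3, -2).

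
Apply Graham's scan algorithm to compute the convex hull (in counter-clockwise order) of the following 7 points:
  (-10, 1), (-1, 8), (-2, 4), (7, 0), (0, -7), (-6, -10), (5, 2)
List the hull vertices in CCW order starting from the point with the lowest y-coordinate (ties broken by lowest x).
Hull (CCW) = [(-6, -10), (0, -7), (7, 0), (-1, 8), (-10, 1)]

Graham scan procedure:
  1. Find the pivot p₀ = point with lowest y (tie → lowest x): (-6, -10).
  2. Sort the remaining points by polar angle around p₀.
  3. Walk through sorted points, maintaining a stack; pop the top while the last three entries make a non-left turn (cross product ≤ 0).
  4. Final stack is the convex hull in CCW order: (-6, -10), (0, -7), (7, 0), (-1, 8), (-10, 1).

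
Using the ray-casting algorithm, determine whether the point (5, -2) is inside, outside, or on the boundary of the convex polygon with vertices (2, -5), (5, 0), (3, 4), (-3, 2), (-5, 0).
The point (5, -2) lies strictly outside the polygon

Cast a horizontal ray to the right from the query point and count how many polygon edges it crosses (each edge strictly once or zero times, handled with the usual half-open convention). 
Parity of crossings → even ⇒ outside.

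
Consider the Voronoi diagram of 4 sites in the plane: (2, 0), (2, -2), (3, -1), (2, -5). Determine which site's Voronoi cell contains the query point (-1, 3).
Nearest site = (2, 0)

The Voronoi cell of site s contains exactly those query points closer to s than to any other site. Compute squared distances from q = (-1, 3) to each site:
  (2 − -1)² + (0 − 3)² = 18
  (3 − -1)² + (-1 − 3)² = 32
  (2 − -1)² + (-2 − 3)² = 34
  (2 − -1)² + (-5 − 3)² = 73
Minimum is attained by (2, 0), so q lies in its Voronoi cell.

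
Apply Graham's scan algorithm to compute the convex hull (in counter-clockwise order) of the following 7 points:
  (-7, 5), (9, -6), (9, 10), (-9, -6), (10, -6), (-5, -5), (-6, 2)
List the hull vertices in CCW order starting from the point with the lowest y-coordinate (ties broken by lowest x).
Hull (CCW) = [(-9, -6), (10, -6), (9, 10), (-7, 5)]

Graham scan procedure:
  1. Find the pivot p₀ = point with lowest y (tie → lowest x): (-9, -6).
  2. Sort the remaining points by polar angle around p₀.
  3. Walk through sorted points, maintaining a stack; pop the top while the last three entries make a non-left turn (cross product ≤ 0).
  4. Final stack is the convex hull in CCW order: (-9, -6), (10, -6), (9, 10), (-7, 5).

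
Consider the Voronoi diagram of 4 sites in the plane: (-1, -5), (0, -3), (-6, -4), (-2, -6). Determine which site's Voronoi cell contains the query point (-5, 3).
Nearest site = (-6, -4)

The Voronoi cell of site s contains exactly those query points closer to s than to any other site. Compute squared distances from q = (-5, 3) to each site:
  (-6 − -5)² + (-4 − 3)² = 50
  (0 − -5)² + (-3 − 3)² = 61
  (-1 − -5)² + (-5 − 3)² = 80
  (-2 − -5)² + (-6 − 3)² = 90
Minimum is attained by (-6, -4), so q lies in its Voronoi cell.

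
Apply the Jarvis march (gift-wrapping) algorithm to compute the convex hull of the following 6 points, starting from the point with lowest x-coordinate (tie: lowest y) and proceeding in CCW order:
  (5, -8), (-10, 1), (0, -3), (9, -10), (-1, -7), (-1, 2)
Hull (CCW) = [(-10, 1), (-1, -7), (9, -10), (-1, 2)]

Jarvis march: at each step, from the current hull vertex p, select the next vertex q as the point such that every other point lies strictly to the left of (or on) the directed line p → q. (Equivalently: for every other point r, the cross product (q − p) × (r − p) ≥ 0.)
Starting point (lowest x, tie lowest y): (-10, 1). Wrap until returning to start. Resulting hull: (-10, 1), (-1, -7), (9, -10), (-1, 2).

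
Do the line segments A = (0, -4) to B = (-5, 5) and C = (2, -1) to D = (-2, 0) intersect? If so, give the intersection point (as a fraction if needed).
No (intersection of containing lines falls outside at least one segment)

Parametrize and solve: t = 14/31, s = 33/31. At least one of these is outside [0, 1], so the segments do not intersect.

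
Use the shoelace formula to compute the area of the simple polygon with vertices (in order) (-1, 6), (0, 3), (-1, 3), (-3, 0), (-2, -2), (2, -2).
Area = 33/2

Shoelace formula: Area = (1/2) |Σ_i (x_i · y_{i+1} − x_{i+1} · y_i)| (indices mod n). Compute each cross term:
  (-1)(3) − (0)(6) = -3
  (0)(3) − (-1)(3) = 3
  (-1)(0) − (-3)(3) = 9
  (-3)(-2) − (-2)(0) = 6
  (-2)(-2) − (2)(-2) = 8
  (2)(6) − (-1)(-2) = 10
Sum = 33, so (signed) Area = 33/2 = 33/2, |Area| = 33/2.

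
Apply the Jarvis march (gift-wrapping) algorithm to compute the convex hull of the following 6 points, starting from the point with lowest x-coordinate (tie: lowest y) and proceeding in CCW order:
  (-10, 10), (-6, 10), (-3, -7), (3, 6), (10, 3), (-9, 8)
Hull (CCW) = [(-10, 10), (-3, -7), (10, 3), (-6, 10)]

Jarvis march: at each step, from the current hull vertex p, select the next vertex q as the point such that every other point lies strictly to the left of (or on) the directed line p → q. (Equivalently: for every other point r, the cross product (q − p) × (r − p) ≥ 0.)
Starting point (lowest x, tie lowest y): (-10, 10). Wrap until returning to start. Resulting hull: (-10, 10), (-3, -7), (10, 3), (-6, 10).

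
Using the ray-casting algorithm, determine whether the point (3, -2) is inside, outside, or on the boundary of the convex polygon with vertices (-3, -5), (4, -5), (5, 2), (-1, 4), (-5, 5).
The point (3, -2) lies strictly inside the polygon

Cast a horizontal ray to the right from the query point and count how many polygon edges it crosses (each edge strictly once or zero times, handled with the usual half-open convention). 
Parity of crossings → odd ⇒ inside.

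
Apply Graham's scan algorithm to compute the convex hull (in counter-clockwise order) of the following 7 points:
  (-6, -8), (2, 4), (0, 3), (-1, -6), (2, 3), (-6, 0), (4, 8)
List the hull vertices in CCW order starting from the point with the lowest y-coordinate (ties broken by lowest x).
Hull (CCW) = [(-6, -8), (-1, -6), (4, 8), (-6, 0)]

Graham scan procedure:
  1. Find the pivot p₀ = point with lowest y (tie → lowest x): (-6, -8).
  2. Sort the remaining points by polar angle around p₀.
  3. Walk through sorted points, maintaining a stack; pop the top while the last three entries make a non-left turn (cross product ≤ 0).
  4. Final stack is the convex hull in CCW order: (-6, -8), (-1, -6), (4, 8), (-6, 0).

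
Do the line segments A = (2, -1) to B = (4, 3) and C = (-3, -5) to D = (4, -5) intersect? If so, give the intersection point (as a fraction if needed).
No (intersection of containing lines falls outside at least one segment)

Parametrize and solve: t = -1, s = 3/7. At least one of these is outside [0, 1], so the segments do not intersect.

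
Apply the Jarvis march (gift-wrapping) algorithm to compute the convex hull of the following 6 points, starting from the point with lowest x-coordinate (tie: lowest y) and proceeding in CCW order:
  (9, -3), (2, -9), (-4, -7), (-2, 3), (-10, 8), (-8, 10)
Hull (CCW) = [(-10, 8), (-4, -7), (2, -9), (9, -3), (-8, 10)]

Jarvis march: at each step, from the current hull vertex p, select the next vertex q as the point such that every other point lies strictly to the left of (or on) the directed line p → q. (Equivalently: for every other point r, the cross product (q − p) × (r − p) ≥ 0.)
Starting point (lowest x, tie lowest y): (-10, 8). Wrap until returning to start. Resulting hull: (-10, 8), (-4, -7), (2, -9), (9, -3), (-8, 10).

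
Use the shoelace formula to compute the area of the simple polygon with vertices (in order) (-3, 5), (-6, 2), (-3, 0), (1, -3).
Area = 35/2

Shoelace formula: Area = (1/2) |Σ_i (x_i · y_{i+1} − x_{i+1} · y_i)| (indices mod n). Compute each cross term:
  (-3)(2) − (-6)(5) = 24
  (-6)(0) − (-3)(2) = 6
  (-3)(-3) − (1)(0) = 9
  (1)(5) − (-3)(-3) = -4
Sum = 35, so (signed) Area = 35/2 = 35/2, |Area| = 35/2.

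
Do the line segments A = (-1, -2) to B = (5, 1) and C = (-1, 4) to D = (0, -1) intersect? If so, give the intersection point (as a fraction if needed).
No (intersection of containing lines falls outside at least one segment)

Parametrize and solve: t = 2/11, s = 12/11. At least one of these is outside [0, 1], so the segments do not intersect.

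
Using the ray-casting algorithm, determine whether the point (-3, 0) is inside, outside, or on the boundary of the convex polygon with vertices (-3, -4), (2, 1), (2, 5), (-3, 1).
The point (-3, 0) lies on the polygon boundary

Boundary check: the query satisfies the collinearity and bounding-box conditions for some polygon edge, so it lies exactly on the boundary.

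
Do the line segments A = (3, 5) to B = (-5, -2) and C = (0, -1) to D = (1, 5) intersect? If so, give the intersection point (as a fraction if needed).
Yes; intersection at (27/41, 121/41) (t = 12/41 on AB, s = 27/41 on CD)

Parametrize AB as A + t(B − A) = (3 + -8 t, 5 + -7 t) and CD as C + s(D − C) = (0 + 1 s, -1 + 6 s). Solve the linear system for (t, s). Determinant = 41 ≠ 0, so a unique intersection of the containing lines exists. Solution: t = 12/41, s = 27/41 — both in [0, 1], so the segments cross. Intersection point: (27/41, 121/41).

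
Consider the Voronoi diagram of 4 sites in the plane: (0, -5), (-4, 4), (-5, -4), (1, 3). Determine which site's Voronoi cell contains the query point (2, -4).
Nearest site = (0, -5)

The Voronoi cell of site s contains exactly those query points closer to s than to any other site. Compute squared distances from q = (2, -4) to each site:
  (0 − 2)² + (-5 − -4)² = 5
  (-5 − 2)² + (-4 − -4)² = 49
  (1 − 2)² + (3 − -4)² = 50
  (-4 − 2)² + (4 − -4)² = 100
Minimum is attained by (0, -5), so q lies in its Voronoi cell.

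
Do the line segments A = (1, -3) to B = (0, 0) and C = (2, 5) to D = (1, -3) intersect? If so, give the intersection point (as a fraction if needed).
Yes; intersection at (1, -3) (t = 0 on AB, s = 1 on CD)

Parametrize AB as A + t(B − A) = (1 + -1 t, -3 + 3 t) and CD as C + s(D − C) = (2 + -1 s, 5 + -8 s). Solve the linear system for (t, s). Determinant = -11 ≠ 0, so a unique intersection of the containing lines exists. Solution: t = 0, s = 1 — both in [0, 1], so the segments cross. Intersection point: (1, -3).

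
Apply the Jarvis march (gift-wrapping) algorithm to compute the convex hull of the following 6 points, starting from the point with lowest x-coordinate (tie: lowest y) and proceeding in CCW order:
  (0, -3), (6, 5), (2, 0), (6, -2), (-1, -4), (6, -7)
Hull (CCW) = [(-1, -4), (6, -7), (6, 5), (2, 0)]

Jarvis march: at each step, from the current hull vertex p, select the next vertex q as the point such that every other point lies strictly to the left of (or on) the directed line p → q. (Equivalently: for every other point r, the cross product (q − p) × (r − p) ≥ 0.)
Starting point (lowest x, tie lowest y): (-1, -4). Wrap until returning to start. Resulting hull: (-1, -4), (6, -7), (6, 5), (2, 0).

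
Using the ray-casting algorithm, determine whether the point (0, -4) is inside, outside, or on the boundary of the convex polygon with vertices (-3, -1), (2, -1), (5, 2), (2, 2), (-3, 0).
The point (0, -4) lies strictly outside the polygon

Cast a horizontal ray to the right from the query point and count how many polygon edges it crosses (each edge strictly once or zero times, handled with the usual half-open convention). 
Parity of crossings → even ⇒ outside.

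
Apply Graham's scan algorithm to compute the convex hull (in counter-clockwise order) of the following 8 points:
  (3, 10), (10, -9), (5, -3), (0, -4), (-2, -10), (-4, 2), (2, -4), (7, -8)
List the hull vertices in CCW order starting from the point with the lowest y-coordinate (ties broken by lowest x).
Hull (CCW) = [(-2, -10), (10, -9), (3, 10), (-4, 2)]

Graham scan procedure:
  1. Find the pivot p₀ = point with lowest y (tie → lowest x): (-2, -10).
  2. Sort the remaining points by polar angle around p₀.
  3. Walk through sorted points, maintaining a stack; pop the top while the last three entries make a non-left turn (cross product ≤ 0).
  4. Final stack is the convex hull in CCW order: (-2, -10), (10, -9), (3, 10), (-4, 2).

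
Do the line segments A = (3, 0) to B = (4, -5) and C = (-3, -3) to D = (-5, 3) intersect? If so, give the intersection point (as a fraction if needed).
No (intersection of containing lines falls outside at least one segment)

Parametrize and solve: t = 21/2, s = -33/4. At least one of these is outside [0, 1], so the segments do not intersect.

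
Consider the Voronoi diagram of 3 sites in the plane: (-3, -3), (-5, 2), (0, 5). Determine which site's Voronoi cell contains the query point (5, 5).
Nearest site = (0, 5)

The Voronoi cell of site s contains exactly those query points closer to s than to any other site. Compute squared distances from q = (5, 5) to each site:
  (0 − 5)² + (5 − 5)² = 25
  (-5 − 5)² + (2 − 5)² = 109
  (-3 − 5)² + (-3 − 5)² = 128
Minimum is attained by (0, 5), so q lies in its Voronoi cell.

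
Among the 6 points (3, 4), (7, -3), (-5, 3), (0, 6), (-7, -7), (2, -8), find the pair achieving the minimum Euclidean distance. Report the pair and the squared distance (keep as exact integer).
Pair = ((3, 4), (0, 6)); squared distance = 13

Compute all C(6, 2) = 15 pairwise squared distances (x_i − x_j)² + (y_i − y_j)². The minimum is 13, attained by the pair ((3, 4), (0, 6)).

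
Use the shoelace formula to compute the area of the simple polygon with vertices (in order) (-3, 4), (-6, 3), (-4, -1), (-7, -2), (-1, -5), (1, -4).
Area = 34

Shoelace formula: Area = (1/2) |Σ_i (x_i · y_{i+1} − x_{i+1} · y_i)| (indices mod n). Compute each cross term:
  (-3)(3) − (-6)(4) = 15
  (-6)(-1) − (-4)(3) = 18
  (-4)(-2) − (-7)(-1) = 1
  (-7)(-5) − (-1)(-2) = 33
  (-1)(-4) − (1)(-5) = 9
  (1)(4) − (-3)(-4) = -8
Sum = 68, so (signed) Area = 68/2 = 34, |Area| = 34.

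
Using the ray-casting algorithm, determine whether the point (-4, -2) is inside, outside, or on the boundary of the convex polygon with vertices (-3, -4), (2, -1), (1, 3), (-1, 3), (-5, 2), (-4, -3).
The point (-4, -2) lies strictly inside the polygon

Cast a horizontal ray to the right from the query point and count how many polygon edges it crosses (each edge strictly once or zero times, handled with the usual half-open convention). 
Parity of crossings → odd ⇒ inside.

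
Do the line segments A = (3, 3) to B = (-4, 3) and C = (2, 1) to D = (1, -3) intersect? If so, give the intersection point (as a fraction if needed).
No (intersection of containing lines falls outside at least one segment)

Parametrize and solve: t = 1/14, s = -1/2. At least one of these is outside [0, 1], so the segments do not intersect.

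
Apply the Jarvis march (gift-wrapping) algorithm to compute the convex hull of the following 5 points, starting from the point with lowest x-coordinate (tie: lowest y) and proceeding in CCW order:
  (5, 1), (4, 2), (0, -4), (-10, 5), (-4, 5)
Hull (CCW) = [(-10, 5), (0, -4), (5, 1), (4, 2), (-4, 5)]

Jarvis march: at each step, from the current hull vertex p, select the next vertex q as the point such that every other point lies strictly to the left of (or on) the directed line p → q. (Equivalently: for every other point r, the cross product (q − p) × (r − p) ≥ 0.)
Starting point (lowest x, tie lowest y): (-10, 5). Wrap until returning to start. Resulting hull: (-10, 5), (0, -4), (5, 1), (4, 2), (-4, 5).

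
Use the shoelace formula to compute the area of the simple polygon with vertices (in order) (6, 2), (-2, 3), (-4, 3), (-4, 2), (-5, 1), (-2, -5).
Area = 91/2

Shoelace formula: Area = (1/2) |Σ_i (x_i · y_{i+1} − x_{i+1} · y_i)| (indices mod n). Compute each cross term:
  (6)(3) − (-2)(2) = 22
  (-2)(3) − (-4)(3) = 6
  (-4)(2) − (-4)(3) = 4
  (-4)(1) − (-5)(2) = 6
  (-5)(-5) − (-2)(1) = 27
  (-2)(2) − (6)(-5) = 26
Sum = 91, so (signed) Area = 91/2 = 91/2, |Area| = 91/2.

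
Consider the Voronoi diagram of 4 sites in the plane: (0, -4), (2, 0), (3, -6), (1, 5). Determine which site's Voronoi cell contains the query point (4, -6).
Nearest site = (3, -6)

The Voronoi cell of site s contains exactly those query points closer to s than to any other site. Compute squared distances from q = (4, -6) to each site:
  (3 − 4)² + (-6 − -6)² = 1
  (0 − 4)² + (-4 − -6)² = 20
  (2 − 4)² + (0 − -6)² = 40
  (1 − 4)² + (5 − -6)² = 130
Minimum is attained by (3, -6), so q lies in its Voronoi cell.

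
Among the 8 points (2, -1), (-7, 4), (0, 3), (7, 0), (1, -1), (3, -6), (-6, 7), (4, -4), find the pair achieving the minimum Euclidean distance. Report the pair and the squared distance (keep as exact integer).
Pair = ((2, -1), (1, -1)); squared distance = 1

Compute all C(8, 2) = 28 pairwise squared distances (x_i − x_j)² + (y_i − y_j)². The minimum is 1, attained by the pair ((2, -1), (1, -1)).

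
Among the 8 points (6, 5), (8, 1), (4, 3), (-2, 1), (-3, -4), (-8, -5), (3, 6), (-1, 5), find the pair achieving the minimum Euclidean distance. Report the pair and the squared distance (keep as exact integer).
Pair = ((6, 5), (4, 3)); squared distance = 8

Compute all C(8, 2) = 28 pairwise squared distances (x_i − x_j)² + (y_i − y_j)². The minimum is 8, attained by the pair ((6, 5), (4, 3)).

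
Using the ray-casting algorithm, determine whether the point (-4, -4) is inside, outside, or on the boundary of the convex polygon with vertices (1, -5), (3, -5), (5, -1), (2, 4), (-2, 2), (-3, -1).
The point (-4, -4) lies strictly outside the polygon

Cast a horizontal ray to the right from the query point and count how many polygon edges it crosses (each edge strictly once or zero times, handled with the usual half-open convention). 
Parity of crossings → even ⇒ outside.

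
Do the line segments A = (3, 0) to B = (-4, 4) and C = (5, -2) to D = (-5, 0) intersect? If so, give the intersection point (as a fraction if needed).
No (intersection of containing lines falls outside at least one segment)

Parametrize and solve: t = -8/13, s = -3/13. At least one of these is outside [0, 1], so the segments do not intersect.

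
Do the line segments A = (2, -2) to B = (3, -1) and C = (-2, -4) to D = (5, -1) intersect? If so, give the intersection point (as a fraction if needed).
No (intersection of containing lines falls outside at least one segment)

Parametrize and solve: t = -1/2, s = 1/2. At least one of these is outside [0, 1], so the segments do not intersect.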